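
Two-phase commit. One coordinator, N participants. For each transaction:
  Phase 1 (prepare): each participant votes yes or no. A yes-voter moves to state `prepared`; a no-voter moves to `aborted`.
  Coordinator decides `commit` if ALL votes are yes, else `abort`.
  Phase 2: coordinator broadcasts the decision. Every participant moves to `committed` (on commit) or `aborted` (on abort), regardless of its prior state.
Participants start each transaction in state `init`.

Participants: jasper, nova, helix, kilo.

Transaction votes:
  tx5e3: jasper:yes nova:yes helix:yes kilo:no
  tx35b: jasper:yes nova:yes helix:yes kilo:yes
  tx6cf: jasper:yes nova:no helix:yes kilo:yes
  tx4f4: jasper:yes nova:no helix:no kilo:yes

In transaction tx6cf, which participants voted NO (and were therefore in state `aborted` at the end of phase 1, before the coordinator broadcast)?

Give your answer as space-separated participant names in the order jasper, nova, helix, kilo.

Answer: nova

Derivation:
Txn tx6cf phase 1: jasper yes -> prepared; nova no -> aborted; helix yes -> prepared; kilo yes -> prepared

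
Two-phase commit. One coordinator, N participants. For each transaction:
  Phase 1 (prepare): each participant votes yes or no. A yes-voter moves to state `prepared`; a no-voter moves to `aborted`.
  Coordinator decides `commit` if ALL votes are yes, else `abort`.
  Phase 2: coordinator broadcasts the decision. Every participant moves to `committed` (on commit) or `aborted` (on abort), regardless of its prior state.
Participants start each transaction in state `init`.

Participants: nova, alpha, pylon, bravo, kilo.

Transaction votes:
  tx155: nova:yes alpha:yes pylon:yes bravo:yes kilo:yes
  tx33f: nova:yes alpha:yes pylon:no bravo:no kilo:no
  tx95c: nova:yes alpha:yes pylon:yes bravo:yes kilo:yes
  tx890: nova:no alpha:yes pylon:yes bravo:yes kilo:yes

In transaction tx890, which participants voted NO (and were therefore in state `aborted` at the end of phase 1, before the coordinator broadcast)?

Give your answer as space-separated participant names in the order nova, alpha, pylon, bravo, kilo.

Txn tx890 phase 1: nova no -> aborted; alpha yes -> prepared; pylon yes -> prepared; bravo yes -> prepared; kilo yes -> prepared

Answer: nova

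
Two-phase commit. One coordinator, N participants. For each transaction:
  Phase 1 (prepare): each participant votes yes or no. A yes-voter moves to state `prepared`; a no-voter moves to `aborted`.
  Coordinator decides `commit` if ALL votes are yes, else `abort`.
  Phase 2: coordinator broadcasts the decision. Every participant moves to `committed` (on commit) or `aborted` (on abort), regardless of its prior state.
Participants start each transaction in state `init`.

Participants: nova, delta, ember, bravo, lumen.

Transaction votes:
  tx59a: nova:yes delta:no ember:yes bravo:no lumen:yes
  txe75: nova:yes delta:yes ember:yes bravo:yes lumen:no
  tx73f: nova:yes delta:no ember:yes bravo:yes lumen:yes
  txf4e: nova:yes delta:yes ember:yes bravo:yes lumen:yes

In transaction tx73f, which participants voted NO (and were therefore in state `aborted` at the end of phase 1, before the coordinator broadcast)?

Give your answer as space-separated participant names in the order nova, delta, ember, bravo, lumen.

Answer: delta

Derivation:
Txn tx73f phase 1: nova yes -> prepared; delta no -> aborted; ember yes -> prepared; bravo yes -> prepared; lumen yes -> prepared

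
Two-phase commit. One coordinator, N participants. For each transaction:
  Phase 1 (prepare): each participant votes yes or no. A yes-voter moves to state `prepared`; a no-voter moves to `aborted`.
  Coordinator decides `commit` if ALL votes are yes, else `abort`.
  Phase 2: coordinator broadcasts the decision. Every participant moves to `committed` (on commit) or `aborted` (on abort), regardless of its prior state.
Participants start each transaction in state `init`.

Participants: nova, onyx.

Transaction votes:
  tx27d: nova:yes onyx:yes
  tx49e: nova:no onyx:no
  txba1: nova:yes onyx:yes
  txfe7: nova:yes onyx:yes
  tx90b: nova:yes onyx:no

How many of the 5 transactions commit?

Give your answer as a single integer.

tx27d: all yes -> commit (commits=1)
tx49e: no from nova, onyx -> abort (commits=1)
txba1: all yes -> commit (commits=2)
txfe7: all yes -> commit (commits=3)
tx90b: no from onyx -> abort (commits=3)

Answer: 3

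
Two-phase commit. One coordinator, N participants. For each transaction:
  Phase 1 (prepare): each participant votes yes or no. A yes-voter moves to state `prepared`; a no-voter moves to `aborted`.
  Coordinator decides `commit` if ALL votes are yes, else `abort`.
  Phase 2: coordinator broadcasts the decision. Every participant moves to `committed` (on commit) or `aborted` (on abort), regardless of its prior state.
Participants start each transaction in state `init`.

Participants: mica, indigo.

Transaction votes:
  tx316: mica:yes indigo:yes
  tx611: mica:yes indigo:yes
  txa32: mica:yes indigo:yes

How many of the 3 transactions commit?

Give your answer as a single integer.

Answer: 3

Derivation:
tx316: all yes -> commit (commits=1)
tx611: all yes -> commit (commits=2)
txa32: all yes -> commit (commits=3)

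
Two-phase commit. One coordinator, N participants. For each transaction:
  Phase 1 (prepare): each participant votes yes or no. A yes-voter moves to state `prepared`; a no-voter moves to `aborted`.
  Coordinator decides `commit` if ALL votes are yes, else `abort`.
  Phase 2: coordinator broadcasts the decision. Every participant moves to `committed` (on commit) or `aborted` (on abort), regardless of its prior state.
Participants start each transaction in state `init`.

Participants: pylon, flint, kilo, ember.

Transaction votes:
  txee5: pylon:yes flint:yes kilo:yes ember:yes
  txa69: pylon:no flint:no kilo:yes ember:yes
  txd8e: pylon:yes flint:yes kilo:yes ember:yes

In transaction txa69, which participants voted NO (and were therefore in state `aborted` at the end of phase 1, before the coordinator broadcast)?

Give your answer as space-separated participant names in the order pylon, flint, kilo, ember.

Txn txa69 phase 1: pylon no -> aborted; flint no -> aborted; kilo yes -> prepared; ember yes -> prepared

Answer: pylon flint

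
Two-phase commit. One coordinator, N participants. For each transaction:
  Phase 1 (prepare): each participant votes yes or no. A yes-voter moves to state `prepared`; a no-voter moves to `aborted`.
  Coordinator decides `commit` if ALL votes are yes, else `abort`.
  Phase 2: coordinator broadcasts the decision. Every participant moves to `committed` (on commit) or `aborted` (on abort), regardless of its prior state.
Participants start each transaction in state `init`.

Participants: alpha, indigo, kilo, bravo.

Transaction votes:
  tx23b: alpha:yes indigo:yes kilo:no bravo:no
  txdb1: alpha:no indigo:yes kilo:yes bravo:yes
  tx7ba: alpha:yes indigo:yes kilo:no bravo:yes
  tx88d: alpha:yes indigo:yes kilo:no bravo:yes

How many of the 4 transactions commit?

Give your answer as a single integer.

tx23b: no from kilo, bravo -> abort (commits=0)
txdb1: no from alpha -> abort (commits=0)
tx7ba: no from kilo -> abort (commits=0)
tx88d: no from kilo -> abort (commits=0)

Answer: 0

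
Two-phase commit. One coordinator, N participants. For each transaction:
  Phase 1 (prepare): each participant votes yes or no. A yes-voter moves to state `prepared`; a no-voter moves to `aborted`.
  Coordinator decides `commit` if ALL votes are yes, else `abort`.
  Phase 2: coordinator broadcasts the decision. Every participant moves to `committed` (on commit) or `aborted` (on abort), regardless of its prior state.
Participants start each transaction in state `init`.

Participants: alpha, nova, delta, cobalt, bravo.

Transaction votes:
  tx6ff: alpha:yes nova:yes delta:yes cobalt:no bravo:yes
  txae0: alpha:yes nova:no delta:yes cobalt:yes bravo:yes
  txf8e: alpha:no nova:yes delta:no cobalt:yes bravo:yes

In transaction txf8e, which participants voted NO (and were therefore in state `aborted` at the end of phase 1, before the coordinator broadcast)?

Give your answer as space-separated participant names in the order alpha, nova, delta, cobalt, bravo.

Txn txf8e phase 1: alpha no -> aborted; nova yes -> prepared; delta no -> aborted; cobalt yes -> prepared; bravo yes -> prepared

Answer: alpha delta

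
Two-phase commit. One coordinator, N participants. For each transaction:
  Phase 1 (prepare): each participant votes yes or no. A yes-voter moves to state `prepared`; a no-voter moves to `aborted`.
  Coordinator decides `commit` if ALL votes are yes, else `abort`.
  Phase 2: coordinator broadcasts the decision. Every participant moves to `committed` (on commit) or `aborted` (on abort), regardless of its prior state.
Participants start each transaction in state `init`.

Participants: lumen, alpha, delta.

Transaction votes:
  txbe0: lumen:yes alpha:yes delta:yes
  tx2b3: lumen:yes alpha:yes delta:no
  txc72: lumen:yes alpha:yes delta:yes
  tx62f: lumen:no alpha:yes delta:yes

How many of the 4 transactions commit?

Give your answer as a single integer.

Answer: 2

Derivation:
txbe0: all yes -> commit (commits=1)
tx2b3: no from delta -> abort (commits=1)
txc72: all yes -> commit (commits=2)
tx62f: no from lumen -> abort (commits=2)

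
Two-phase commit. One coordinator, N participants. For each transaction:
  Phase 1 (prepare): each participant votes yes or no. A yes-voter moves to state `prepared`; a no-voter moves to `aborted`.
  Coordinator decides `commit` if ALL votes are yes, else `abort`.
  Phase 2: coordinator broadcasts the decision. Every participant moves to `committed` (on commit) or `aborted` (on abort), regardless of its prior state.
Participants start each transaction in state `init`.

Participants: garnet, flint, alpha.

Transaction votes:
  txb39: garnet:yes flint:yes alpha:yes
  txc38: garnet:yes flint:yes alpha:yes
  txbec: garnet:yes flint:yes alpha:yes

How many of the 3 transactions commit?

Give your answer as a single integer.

Answer: 3

Derivation:
txb39: all yes -> commit (commits=1)
txc38: all yes -> commit (commits=2)
txbec: all yes -> commit (commits=3)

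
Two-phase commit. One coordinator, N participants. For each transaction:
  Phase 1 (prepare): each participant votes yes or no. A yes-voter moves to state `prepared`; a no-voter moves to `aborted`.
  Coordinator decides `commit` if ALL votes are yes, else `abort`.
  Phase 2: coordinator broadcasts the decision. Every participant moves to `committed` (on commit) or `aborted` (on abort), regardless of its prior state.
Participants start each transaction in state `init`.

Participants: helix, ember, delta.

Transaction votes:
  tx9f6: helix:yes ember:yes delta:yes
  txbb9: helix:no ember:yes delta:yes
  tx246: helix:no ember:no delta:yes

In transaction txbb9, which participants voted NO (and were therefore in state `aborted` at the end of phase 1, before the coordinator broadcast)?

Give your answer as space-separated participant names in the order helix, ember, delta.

Txn txbb9 phase 1: helix no -> aborted; ember yes -> prepared; delta yes -> prepared

Answer: helix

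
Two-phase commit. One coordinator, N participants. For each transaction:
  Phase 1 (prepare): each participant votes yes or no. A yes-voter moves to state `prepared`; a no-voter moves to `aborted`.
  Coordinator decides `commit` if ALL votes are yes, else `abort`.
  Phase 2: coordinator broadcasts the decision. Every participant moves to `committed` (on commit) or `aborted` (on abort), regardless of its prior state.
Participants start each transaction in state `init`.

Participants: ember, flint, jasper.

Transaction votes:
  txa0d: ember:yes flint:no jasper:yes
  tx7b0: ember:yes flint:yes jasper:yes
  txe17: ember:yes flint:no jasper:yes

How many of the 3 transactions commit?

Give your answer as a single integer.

Answer: 1

Derivation:
txa0d: no from flint -> abort (commits=0)
tx7b0: all yes -> commit (commits=1)
txe17: no from flint -> abort (commits=1)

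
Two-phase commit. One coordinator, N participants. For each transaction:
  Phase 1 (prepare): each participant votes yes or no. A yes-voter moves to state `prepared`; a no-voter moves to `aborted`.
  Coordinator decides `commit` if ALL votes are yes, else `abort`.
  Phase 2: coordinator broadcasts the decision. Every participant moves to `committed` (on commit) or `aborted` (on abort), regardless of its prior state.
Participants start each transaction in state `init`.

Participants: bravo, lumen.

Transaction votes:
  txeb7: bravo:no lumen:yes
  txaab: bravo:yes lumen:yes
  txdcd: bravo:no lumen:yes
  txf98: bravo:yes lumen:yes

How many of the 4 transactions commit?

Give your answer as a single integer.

txeb7: no from bravo -> abort (commits=0)
txaab: all yes -> commit (commits=1)
txdcd: no from bravo -> abort (commits=1)
txf98: all yes -> commit (commits=2)

Answer: 2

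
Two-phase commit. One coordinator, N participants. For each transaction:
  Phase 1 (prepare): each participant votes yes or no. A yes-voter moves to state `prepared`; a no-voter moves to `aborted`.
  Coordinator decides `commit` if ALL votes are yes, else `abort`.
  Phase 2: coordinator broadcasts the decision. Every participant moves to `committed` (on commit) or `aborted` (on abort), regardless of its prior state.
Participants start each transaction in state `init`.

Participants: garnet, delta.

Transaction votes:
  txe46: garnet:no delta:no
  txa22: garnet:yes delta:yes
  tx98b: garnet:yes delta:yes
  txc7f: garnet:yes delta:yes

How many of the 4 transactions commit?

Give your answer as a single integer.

Answer: 3

Derivation:
txe46: no from garnet, delta -> abort (commits=0)
txa22: all yes -> commit (commits=1)
tx98b: all yes -> commit (commits=2)
txc7f: all yes -> commit (commits=3)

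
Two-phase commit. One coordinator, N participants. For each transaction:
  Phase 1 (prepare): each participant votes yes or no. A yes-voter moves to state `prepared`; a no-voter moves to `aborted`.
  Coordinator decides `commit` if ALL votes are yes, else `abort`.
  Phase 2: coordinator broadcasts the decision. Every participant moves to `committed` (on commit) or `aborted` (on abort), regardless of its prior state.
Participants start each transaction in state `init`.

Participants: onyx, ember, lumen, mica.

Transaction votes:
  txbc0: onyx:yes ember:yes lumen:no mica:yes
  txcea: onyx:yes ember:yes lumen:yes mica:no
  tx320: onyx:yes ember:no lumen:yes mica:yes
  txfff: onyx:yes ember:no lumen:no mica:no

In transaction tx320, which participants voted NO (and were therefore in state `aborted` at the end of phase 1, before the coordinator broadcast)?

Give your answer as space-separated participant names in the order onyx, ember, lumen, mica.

Txn tx320 phase 1: onyx yes -> prepared; ember no -> aborted; lumen yes -> prepared; mica yes -> prepared

Answer: ember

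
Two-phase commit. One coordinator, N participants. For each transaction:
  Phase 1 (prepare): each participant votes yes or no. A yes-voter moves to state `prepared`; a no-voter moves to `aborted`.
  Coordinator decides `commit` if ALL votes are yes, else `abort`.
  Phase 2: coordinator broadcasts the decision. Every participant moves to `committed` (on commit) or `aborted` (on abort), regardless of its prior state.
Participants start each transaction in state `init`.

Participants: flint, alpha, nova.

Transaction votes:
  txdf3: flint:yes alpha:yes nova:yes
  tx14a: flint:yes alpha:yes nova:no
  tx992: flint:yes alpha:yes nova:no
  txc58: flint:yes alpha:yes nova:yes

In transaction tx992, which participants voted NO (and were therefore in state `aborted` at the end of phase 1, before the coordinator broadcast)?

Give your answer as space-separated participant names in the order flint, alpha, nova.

Txn tx992 phase 1: flint yes -> prepared; alpha yes -> prepared; nova no -> aborted

Answer: nova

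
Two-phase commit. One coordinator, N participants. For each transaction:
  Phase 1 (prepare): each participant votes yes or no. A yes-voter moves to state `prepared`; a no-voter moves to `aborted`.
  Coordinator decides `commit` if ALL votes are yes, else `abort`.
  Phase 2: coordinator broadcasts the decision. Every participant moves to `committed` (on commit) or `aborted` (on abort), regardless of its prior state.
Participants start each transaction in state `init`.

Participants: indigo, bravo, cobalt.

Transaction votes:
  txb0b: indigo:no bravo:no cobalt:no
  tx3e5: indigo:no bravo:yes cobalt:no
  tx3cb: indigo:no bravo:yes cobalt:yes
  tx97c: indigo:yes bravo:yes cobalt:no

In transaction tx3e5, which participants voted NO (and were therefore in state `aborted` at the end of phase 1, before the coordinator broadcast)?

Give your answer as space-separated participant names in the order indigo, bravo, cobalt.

Answer: indigo cobalt

Derivation:
Txn tx3e5 phase 1: indigo no -> aborted; bravo yes -> prepared; cobalt no -> aborted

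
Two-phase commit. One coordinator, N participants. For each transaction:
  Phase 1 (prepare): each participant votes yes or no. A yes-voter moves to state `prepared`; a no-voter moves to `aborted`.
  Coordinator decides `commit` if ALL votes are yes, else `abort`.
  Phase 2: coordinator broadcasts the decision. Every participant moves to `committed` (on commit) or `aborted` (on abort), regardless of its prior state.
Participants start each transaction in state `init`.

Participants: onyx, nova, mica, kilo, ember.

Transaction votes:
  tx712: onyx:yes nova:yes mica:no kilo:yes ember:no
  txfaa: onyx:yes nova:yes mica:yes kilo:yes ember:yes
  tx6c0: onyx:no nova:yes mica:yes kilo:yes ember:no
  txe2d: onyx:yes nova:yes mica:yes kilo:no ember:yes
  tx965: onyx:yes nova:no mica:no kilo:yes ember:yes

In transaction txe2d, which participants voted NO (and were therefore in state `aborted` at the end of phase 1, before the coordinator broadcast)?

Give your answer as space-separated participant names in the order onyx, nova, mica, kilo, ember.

Answer: kilo

Derivation:
Txn txe2d phase 1: onyx yes -> prepared; nova yes -> prepared; mica yes -> prepared; kilo no -> aborted; ember yes -> prepared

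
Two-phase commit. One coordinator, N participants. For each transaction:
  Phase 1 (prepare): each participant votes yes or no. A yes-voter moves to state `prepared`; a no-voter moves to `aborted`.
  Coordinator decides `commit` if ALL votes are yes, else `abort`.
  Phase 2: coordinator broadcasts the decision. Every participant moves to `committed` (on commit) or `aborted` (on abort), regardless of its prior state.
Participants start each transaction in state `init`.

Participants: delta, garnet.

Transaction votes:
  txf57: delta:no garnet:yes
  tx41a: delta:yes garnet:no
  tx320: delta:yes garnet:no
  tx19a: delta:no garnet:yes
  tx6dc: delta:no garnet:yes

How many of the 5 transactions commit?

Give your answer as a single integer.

txf57: no from delta -> abort (commits=0)
tx41a: no from garnet -> abort (commits=0)
tx320: no from garnet -> abort (commits=0)
tx19a: no from delta -> abort (commits=0)
tx6dc: no from delta -> abort (commits=0)

Answer: 0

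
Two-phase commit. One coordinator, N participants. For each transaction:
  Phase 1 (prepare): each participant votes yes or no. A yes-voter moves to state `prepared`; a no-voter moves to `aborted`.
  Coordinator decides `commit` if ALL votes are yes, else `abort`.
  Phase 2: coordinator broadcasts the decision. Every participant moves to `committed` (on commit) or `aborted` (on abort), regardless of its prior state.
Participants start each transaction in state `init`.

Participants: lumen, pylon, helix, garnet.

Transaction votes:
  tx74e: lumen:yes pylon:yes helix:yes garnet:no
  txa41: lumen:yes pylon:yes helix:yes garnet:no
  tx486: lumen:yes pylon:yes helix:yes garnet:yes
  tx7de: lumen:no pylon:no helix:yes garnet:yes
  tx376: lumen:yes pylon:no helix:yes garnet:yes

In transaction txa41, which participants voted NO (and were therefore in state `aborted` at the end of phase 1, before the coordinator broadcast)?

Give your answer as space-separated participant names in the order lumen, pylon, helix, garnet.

Answer: garnet

Derivation:
Txn txa41 phase 1: lumen yes -> prepared; pylon yes -> prepared; helix yes -> prepared; garnet no -> aborted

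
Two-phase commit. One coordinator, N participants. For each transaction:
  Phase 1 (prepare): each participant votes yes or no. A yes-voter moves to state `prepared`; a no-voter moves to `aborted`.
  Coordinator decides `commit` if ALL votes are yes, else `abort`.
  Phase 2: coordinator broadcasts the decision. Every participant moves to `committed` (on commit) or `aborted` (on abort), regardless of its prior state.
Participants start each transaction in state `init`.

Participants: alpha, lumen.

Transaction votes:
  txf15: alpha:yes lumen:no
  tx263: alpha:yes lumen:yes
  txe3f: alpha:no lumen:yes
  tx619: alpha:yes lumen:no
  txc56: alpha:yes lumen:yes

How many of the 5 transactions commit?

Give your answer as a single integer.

txf15: no from lumen -> abort (commits=0)
tx263: all yes -> commit (commits=1)
txe3f: no from alpha -> abort (commits=1)
tx619: no from lumen -> abort (commits=1)
txc56: all yes -> commit (commits=2)

Answer: 2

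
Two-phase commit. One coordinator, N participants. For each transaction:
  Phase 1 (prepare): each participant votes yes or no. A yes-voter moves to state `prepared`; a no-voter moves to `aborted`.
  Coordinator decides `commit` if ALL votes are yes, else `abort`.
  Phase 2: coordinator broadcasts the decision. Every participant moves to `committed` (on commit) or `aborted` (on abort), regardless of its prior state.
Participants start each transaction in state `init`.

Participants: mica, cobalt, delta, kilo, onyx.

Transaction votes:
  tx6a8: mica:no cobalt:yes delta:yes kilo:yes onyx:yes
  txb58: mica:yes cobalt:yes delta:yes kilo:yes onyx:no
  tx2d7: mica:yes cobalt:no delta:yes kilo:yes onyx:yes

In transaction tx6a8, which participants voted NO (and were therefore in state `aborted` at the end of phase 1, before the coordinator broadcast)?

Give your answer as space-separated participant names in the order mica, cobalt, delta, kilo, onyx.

Txn tx6a8 phase 1: mica no -> aborted; cobalt yes -> prepared; delta yes -> prepared; kilo yes -> prepared; onyx yes -> prepared

Answer: mica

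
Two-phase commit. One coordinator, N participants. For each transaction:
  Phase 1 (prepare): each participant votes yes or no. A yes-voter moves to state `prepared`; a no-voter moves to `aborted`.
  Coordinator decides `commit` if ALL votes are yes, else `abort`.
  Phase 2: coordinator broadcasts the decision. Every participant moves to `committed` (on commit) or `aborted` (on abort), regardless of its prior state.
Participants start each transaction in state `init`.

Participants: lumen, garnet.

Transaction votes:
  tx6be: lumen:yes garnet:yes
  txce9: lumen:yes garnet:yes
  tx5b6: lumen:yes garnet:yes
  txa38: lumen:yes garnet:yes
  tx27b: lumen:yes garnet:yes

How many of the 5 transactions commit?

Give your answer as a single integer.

tx6be: all yes -> commit (commits=1)
txce9: all yes -> commit (commits=2)
tx5b6: all yes -> commit (commits=3)
txa38: all yes -> commit (commits=4)
tx27b: all yes -> commit (commits=5)

Answer: 5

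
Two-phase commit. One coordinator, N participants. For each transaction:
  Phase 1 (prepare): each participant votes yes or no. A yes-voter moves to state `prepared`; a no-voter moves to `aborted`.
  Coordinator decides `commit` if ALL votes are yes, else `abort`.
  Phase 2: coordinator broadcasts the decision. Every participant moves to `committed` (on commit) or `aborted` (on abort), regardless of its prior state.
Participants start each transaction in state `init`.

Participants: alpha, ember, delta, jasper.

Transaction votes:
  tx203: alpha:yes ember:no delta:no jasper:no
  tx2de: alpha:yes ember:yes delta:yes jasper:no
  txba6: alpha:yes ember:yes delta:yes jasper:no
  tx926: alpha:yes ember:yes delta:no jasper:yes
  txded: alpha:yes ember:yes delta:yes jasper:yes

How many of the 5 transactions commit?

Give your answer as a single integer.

Answer: 1

Derivation:
tx203: no from ember, delta, jasper -> abort (commits=0)
tx2de: no from jasper -> abort (commits=0)
txba6: no from jasper -> abort (commits=0)
tx926: no from delta -> abort (commits=0)
txded: all yes -> commit (commits=1)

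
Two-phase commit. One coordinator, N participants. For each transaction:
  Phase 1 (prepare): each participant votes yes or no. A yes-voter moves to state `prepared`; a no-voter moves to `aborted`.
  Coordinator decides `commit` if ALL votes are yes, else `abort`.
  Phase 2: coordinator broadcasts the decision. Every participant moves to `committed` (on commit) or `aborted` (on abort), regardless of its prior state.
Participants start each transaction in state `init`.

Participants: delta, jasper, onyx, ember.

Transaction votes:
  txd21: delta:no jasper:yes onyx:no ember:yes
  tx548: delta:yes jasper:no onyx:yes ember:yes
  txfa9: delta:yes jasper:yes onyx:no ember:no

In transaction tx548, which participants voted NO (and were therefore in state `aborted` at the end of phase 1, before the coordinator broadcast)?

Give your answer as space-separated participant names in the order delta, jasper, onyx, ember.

Txn tx548 phase 1: delta yes -> prepared; jasper no -> aborted; onyx yes -> prepared; ember yes -> prepared

Answer: jasper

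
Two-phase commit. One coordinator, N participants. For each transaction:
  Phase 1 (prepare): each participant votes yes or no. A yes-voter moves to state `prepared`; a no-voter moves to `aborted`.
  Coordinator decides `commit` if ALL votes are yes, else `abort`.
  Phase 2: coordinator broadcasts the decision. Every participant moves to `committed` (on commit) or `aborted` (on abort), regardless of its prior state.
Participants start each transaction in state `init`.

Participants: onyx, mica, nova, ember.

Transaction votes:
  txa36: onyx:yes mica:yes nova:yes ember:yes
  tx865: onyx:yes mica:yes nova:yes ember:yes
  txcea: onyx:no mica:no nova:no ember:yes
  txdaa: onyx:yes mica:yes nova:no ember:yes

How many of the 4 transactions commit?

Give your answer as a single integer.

txa36: all yes -> commit (commits=1)
tx865: all yes -> commit (commits=2)
txcea: no from onyx, mica, nova -> abort (commits=2)
txdaa: no from nova -> abort (commits=2)

Answer: 2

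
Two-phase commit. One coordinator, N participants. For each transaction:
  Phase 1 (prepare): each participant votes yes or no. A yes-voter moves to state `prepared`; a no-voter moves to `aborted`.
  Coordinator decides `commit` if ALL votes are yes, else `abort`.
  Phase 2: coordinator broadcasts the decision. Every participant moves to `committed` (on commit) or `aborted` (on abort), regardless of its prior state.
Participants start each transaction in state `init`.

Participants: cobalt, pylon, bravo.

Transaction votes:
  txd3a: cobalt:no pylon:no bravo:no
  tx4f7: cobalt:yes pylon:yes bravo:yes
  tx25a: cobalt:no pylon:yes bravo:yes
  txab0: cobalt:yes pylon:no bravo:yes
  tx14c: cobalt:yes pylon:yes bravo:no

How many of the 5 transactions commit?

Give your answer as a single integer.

txd3a: no from cobalt, pylon, bravo -> abort (commits=0)
tx4f7: all yes -> commit (commits=1)
tx25a: no from cobalt -> abort (commits=1)
txab0: no from pylon -> abort (commits=1)
tx14c: no from bravo -> abort (commits=1)

Answer: 1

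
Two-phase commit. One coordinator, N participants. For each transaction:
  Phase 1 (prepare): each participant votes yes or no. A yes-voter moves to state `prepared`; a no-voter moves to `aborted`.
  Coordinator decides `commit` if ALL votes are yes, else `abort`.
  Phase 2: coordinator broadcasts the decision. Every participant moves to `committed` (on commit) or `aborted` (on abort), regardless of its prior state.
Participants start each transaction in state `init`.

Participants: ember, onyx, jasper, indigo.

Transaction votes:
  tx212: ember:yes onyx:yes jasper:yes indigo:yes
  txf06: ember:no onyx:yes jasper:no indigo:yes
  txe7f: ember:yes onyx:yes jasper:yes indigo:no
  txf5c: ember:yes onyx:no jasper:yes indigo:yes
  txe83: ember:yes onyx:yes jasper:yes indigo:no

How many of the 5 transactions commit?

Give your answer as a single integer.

tx212: all yes -> commit (commits=1)
txf06: no from ember, jasper -> abort (commits=1)
txe7f: no from indigo -> abort (commits=1)
txf5c: no from onyx -> abort (commits=1)
txe83: no from indigo -> abort (commits=1)

Answer: 1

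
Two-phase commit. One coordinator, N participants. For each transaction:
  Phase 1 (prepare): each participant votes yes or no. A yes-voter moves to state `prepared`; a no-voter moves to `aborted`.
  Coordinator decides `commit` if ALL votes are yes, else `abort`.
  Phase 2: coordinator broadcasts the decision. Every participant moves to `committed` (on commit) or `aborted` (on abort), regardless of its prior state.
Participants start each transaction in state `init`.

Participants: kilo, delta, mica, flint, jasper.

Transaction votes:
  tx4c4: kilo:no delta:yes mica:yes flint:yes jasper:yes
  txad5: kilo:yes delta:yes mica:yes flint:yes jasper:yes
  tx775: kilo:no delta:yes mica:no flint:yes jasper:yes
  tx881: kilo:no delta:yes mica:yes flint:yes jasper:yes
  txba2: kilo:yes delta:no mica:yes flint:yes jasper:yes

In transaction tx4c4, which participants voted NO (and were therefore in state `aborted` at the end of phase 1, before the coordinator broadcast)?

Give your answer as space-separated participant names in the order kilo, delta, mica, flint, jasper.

Txn tx4c4 phase 1: kilo no -> aborted; delta yes -> prepared; mica yes -> prepared; flint yes -> prepared; jasper yes -> prepared

Answer: kilo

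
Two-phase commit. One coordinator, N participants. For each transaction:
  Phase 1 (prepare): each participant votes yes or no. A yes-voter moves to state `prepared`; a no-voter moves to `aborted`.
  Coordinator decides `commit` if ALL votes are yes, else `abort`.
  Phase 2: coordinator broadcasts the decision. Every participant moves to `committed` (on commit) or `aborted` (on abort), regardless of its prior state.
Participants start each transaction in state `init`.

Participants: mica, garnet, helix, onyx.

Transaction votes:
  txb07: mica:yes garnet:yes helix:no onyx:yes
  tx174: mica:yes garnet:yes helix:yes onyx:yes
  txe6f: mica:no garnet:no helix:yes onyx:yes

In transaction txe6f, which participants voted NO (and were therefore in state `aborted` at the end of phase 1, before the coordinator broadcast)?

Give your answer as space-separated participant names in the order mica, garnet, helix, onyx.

Answer: mica garnet

Derivation:
Txn txe6f phase 1: mica no -> aborted; garnet no -> aborted; helix yes -> prepared; onyx yes -> prepared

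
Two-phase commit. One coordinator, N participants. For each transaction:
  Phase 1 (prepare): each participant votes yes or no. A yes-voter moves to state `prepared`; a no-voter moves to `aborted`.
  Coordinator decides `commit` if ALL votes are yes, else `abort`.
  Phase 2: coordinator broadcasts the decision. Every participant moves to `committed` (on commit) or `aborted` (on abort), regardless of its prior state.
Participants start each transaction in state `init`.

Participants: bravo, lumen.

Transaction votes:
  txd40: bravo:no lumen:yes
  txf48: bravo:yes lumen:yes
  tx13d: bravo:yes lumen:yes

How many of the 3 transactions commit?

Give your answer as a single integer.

txd40: no from bravo -> abort (commits=0)
txf48: all yes -> commit (commits=1)
tx13d: all yes -> commit (commits=2)

Answer: 2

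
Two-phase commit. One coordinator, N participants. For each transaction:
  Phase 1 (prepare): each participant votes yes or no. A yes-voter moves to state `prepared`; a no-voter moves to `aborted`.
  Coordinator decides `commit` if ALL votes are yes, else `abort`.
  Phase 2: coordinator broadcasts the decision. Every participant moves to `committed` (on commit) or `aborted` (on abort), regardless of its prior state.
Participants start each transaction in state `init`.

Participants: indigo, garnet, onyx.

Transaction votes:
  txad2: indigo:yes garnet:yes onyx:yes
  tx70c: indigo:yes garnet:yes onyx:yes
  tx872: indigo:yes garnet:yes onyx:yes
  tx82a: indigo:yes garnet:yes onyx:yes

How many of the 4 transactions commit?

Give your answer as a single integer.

Answer: 4

Derivation:
txad2: all yes -> commit (commits=1)
tx70c: all yes -> commit (commits=2)
tx872: all yes -> commit (commits=3)
tx82a: all yes -> commit (commits=4)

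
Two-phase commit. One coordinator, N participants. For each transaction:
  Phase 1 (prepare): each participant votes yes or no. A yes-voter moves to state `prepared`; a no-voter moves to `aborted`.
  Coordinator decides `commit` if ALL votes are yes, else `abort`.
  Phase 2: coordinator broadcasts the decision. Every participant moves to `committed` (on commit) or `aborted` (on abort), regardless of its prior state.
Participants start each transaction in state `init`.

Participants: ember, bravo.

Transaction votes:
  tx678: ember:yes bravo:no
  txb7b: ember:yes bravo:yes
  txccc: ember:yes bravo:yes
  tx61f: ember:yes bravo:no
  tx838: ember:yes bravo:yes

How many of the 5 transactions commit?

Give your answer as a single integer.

Answer: 3

Derivation:
tx678: no from bravo -> abort (commits=0)
txb7b: all yes -> commit (commits=1)
txccc: all yes -> commit (commits=2)
tx61f: no from bravo -> abort (commits=2)
tx838: all yes -> commit (commits=3)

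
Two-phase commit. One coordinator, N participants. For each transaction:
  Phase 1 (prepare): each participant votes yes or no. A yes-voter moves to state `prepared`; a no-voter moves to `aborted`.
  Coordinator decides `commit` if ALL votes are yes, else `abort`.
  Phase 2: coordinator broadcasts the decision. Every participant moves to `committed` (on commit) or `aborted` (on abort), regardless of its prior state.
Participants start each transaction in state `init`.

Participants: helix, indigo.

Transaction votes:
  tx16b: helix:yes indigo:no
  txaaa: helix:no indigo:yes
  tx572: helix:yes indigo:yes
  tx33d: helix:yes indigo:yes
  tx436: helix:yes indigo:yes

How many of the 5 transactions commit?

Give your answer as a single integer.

tx16b: no from indigo -> abort (commits=0)
txaaa: no from helix -> abort (commits=0)
tx572: all yes -> commit (commits=1)
tx33d: all yes -> commit (commits=2)
tx436: all yes -> commit (commits=3)

Answer: 3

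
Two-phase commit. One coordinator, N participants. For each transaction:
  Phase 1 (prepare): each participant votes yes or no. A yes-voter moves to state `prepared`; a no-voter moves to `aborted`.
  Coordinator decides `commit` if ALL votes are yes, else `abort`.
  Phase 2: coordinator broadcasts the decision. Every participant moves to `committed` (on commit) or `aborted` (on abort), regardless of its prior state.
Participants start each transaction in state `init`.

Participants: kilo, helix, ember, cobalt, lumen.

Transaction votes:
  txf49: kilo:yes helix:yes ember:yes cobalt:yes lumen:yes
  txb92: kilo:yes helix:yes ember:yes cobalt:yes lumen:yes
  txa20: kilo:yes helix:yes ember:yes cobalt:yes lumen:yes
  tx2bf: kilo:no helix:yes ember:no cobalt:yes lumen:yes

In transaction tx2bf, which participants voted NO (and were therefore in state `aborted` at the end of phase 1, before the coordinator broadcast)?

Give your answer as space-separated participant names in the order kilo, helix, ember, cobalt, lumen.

Answer: kilo ember

Derivation:
Txn tx2bf phase 1: kilo no -> aborted; helix yes -> prepared; ember no -> aborted; cobalt yes -> prepared; lumen yes -> prepared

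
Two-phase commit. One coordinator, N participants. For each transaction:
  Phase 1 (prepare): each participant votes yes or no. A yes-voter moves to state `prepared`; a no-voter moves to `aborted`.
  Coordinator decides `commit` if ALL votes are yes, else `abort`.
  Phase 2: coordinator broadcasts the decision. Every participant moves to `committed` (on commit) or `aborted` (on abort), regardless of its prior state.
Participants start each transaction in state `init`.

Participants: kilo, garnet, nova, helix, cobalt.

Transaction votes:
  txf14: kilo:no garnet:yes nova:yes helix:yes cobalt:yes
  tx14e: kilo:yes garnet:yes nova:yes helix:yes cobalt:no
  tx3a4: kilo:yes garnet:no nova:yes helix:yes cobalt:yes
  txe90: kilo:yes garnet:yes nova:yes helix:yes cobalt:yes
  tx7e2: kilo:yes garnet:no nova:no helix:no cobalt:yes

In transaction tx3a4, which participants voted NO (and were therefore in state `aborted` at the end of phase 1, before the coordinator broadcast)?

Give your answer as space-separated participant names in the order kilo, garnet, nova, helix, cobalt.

Txn tx3a4 phase 1: kilo yes -> prepared; garnet no -> aborted; nova yes -> prepared; helix yes -> prepared; cobalt yes -> prepared

Answer: garnet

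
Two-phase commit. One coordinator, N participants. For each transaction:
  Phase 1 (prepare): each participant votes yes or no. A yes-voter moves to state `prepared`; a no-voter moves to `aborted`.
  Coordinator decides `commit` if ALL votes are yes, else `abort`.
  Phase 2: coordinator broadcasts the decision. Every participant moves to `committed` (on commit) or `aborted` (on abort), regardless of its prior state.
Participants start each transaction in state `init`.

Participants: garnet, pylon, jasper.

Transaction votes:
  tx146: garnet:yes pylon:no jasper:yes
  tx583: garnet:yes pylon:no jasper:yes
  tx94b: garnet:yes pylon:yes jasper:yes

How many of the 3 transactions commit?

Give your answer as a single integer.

tx146: no from pylon -> abort (commits=0)
tx583: no from pylon -> abort (commits=0)
tx94b: all yes -> commit (commits=1)

Answer: 1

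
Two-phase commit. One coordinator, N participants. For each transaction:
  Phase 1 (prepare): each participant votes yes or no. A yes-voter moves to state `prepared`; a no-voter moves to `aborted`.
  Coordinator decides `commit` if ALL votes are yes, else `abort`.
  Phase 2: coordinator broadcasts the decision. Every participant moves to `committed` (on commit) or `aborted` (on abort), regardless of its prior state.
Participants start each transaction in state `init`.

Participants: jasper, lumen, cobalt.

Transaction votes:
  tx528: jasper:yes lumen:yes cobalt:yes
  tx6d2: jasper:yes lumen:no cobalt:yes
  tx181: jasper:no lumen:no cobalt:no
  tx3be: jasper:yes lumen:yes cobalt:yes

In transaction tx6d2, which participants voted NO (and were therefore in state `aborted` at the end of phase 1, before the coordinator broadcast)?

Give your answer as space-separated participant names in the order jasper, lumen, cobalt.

Txn tx6d2 phase 1: jasper yes -> prepared; lumen no -> aborted; cobalt yes -> prepared

Answer: lumen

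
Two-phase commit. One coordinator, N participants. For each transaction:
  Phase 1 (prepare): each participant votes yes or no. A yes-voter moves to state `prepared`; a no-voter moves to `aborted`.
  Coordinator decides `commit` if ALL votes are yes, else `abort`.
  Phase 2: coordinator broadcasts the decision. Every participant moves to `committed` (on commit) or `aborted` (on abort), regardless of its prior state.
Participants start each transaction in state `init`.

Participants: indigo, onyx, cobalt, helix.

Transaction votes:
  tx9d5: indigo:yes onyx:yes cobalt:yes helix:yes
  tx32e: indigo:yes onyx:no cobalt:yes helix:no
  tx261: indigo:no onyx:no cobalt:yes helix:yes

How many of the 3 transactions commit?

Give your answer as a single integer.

Answer: 1

Derivation:
tx9d5: all yes -> commit (commits=1)
tx32e: no from onyx, helix -> abort (commits=1)
tx261: no from indigo, onyx -> abort (commits=1)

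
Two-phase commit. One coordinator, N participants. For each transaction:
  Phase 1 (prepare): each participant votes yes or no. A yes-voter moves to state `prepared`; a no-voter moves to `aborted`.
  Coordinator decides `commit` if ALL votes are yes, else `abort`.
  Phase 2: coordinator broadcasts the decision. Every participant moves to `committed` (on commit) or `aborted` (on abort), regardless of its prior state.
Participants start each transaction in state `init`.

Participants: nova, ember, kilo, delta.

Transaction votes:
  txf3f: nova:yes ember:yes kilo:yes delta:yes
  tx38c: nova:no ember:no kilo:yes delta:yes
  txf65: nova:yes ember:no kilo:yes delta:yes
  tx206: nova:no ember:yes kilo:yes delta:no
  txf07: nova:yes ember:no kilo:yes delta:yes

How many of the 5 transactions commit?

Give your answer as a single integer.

txf3f: all yes -> commit (commits=1)
tx38c: no from nova, ember -> abort (commits=1)
txf65: no from ember -> abort (commits=1)
tx206: no from nova, delta -> abort (commits=1)
txf07: no from ember -> abort (commits=1)

Answer: 1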